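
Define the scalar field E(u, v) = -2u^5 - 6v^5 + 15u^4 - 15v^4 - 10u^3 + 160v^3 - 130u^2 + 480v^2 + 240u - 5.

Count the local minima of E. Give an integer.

4

E separates as a function of u plus a function of v, so ∇E=0 decouples.
∂E/∂u = -10(u - 4)(u - 3)(u - 1)(u + 2) = 0 at u ∈ {-2, 1, 3, 4}; ∂E/∂v = -30v(v - 4)(v + 2)(v + 4) = 0 at v ∈ {-4, -2, 0, 4}.
The Hessian is diagonal: diag(E_uu, E_vv). Second derivatives: E_uu(-2)=900, E_uu(1)=-180, E_uu(3)=100, E_uu(4)=-180; E_vv(-4)=1920, E_vv(-2)=-720, E_vv(0)=960, E_vv(4)=-5760.
Local minima occur where both diagonal entries positive: (-2, -4), (-2, 0), (3, -4), (3, 0). Count: 4.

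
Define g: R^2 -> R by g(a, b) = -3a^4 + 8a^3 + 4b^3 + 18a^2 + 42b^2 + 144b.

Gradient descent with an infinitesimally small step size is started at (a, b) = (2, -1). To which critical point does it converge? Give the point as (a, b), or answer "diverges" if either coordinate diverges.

(0, -3)

g is separable, so gradient descent decouples: a follows -∂g/∂a, b follows -∂g/∂b.
∂g/∂a = -12a(a - 3)(a + 1); at a=2 this is 72, so a decreases.
∂g/∂b = 12(b + 3)(b + 4); at b=-1 this is 72, so b decreases.
a converges to its nearest critical value 0 (a local min of the a-part); b converges to -3. The iterate converges to (0, -3).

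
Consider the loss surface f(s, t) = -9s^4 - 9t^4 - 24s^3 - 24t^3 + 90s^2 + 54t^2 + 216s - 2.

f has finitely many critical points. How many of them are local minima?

f separates as a function of s plus a function of t, so ∇f=0 decouples.
∂f/∂s = -36(s - 2)(s + 1)(s + 3) = 0 at s ∈ {-3, -1, 2}; ∂f/∂t = -36t(t - 1)(t + 3) = 0 at t ∈ {-3, 0, 1}.
The Hessian is diagonal: diag(f_ss, f_tt). Second derivatives: f_ss(-3)=-360, f_ss(-1)=216, f_ss(2)=-540; f_tt(-3)=-432, f_tt(0)=108, f_tt(1)=-144.
Local minima occur where both diagonal entries positive: (-1, 0). Count: 1.

1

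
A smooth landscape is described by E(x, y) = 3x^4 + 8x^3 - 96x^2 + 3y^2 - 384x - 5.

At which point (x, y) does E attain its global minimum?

E(x,y) separates as P(x) + Q(y) − 5, so its minimum is min P + min Q − 5.
P'(x) = 12(x - 4)(x + 2)(x + 4) vanishes at x ∈ {-4, -2, 4}; Q'(y) = 6y vanishes at y ∈ {0}.
Local minima of P (where P''>0): P(-4)=256, P(4)=-1792. Local minima of Q: Q(0)=0.
So the global minimum of E is P(4) + Q(0) − 5 = -1792 + 0 − 5 = -1797, attained at (4, 0).

(4, 0)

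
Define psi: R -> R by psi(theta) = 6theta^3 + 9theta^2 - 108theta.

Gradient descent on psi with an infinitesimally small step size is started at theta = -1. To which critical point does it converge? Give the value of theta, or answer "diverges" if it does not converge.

psi'(theta) = 18(theta - 2)(theta + 3), so psi'(-1) = -108.
Gradient descent moves in the -psi' direction, i.e. theta is increasing.
The nearest critical point in that direction is theta = 2, where psi'' = 90 > 0 (a local minimum). The iterate converges there.

2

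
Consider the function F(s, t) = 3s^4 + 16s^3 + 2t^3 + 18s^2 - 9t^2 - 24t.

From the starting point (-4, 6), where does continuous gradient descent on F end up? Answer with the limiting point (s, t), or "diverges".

(-3, 4)

F is separable, so gradient descent decouples: s follows -∂F/∂s, t follows -∂F/∂t.
∂F/∂s = 12s(s + 1)(s + 3); at s=-4 this is -144, so s increases.
∂F/∂t = 6(t - 4)(t + 1); at t=6 this is 84, so t decreases.
s converges to its nearest critical value -3 (a local min of the s-part); t converges to 4. The iterate converges to (-3, 4).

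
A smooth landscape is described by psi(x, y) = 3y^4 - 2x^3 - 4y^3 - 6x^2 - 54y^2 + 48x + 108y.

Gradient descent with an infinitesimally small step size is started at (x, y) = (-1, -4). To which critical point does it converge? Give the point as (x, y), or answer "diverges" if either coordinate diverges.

psi is separable, so gradient descent decouples: x follows -∂psi/∂x, y follows -∂psi/∂y.
∂psi/∂x = -6(x - 2)(x + 4); at x=-1 this is 54, so x decreases.
∂psi/∂y = 12(y - 3)(y - 1)(y + 3); at y=-4 this is -420, so y increases.
x converges to its nearest critical value -4 (a local min of the x-part); y converges to -3. The iterate converges to (-4, -3).

(-4, -3)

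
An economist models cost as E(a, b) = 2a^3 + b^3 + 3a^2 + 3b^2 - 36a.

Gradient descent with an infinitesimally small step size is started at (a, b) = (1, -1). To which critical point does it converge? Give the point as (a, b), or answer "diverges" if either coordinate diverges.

(2, 0)

E is separable, so gradient descent decouples: a follows -∂E/∂a, b follows -∂E/∂b.
∂E/∂a = 6(a - 2)(a + 3); at a=1 this is -24, so a increases.
∂E/∂b = 3b(b + 2); at b=-1 this is -3, so b increases.
a converges to its nearest critical value 2 (a local min of the a-part); b converges to 0. The iterate converges to (2, 0).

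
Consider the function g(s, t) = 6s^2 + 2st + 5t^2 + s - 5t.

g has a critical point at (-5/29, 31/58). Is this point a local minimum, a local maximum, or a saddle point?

local minimum

The Hessian of g is constant: H = [[12, 2], [2, 10]].
det(H) = 12·10 − 2² = 116.
det(H) > 0 and tr(H) = 22 > 0, so H is positive definite and the point is a local minimum.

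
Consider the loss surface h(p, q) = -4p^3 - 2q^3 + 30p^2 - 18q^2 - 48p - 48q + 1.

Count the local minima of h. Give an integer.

h separates as a function of p plus a function of q, so ∇h=0 decouples.
∂h/∂p = -12(p - 4)(p - 1) = 0 at p ∈ {1, 4}; ∂h/∂q = -6(q + 2)(q + 4) = 0 at q ∈ {-4, -2}.
The Hessian is diagonal: diag(h_pp, h_qq). Second derivatives: h_pp(1)=36, h_pp(4)=-36; h_qq(-4)=12, h_qq(-2)=-12.
Local minima occur where both diagonal entries positive: (1, -4). Count: 1.

1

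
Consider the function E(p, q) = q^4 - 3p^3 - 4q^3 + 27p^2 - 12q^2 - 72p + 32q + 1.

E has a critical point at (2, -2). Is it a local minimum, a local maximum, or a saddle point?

The mixed partial ∂²E/∂p∂q is 0, so the Hessian at any point is diag(E_pp, E_qq) = diag(18(-p + 3), 12(q^2 - 2q - 2)).
At (2, -2): H = diag(18, 72).
Both eigenvalues are positive, so H is positive definite: a local minimum.

local minimum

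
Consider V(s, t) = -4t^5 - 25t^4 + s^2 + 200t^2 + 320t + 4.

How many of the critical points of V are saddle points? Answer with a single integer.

V separates as a function of s plus a function of t, so ∇V=0 decouples.
∂V/∂s = 2s = 0 at s ∈ {0}; ∂V/∂t = -20(t - 2)(t + 1)(t + 2)(t + 4) = 0 at t ∈ {-4, -2, -1, 2}.
The Hessian is diagonal: diag(V_ss, V_tt). Second derivatives: V_ss(0)=2; V_tt(-4)=720, V_tt(-2)=-160, V_tt(-1)=180, V_tt(2)=-1440.
Saddle points occur where the two diagonal entries have opposite signs: (0, -2), (0, 2). Count: 2.

2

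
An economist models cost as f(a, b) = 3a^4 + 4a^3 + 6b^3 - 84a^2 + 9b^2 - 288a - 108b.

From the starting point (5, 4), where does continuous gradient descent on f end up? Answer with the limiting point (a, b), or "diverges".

(4, 2)

f is separable, so gradient descent decouples: a follows -∂f/∂a, b follows -∂f/∂b.
∂f/∂a = 12(a - 4)(a + 2)(a + 3); at a=5 this is 672, so a decreases.
∂f/∂b = 18(b - 2)(b + 3); at b=4 this is 252, so b decreases.
a converges to its nearest critical value 4 (a local min of the a-part); b converges to 2. The iterate converges to (4, 2).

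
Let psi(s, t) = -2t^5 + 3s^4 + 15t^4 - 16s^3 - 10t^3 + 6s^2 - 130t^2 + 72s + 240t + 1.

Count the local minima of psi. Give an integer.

psi separates as a function of s plus a function of t, so ∇psi=0 decouples.
∂psi/∂s = 12(s - 3)(s - 2)(s + 1) = 0 at s ∈ {-1, 2, 3}; ∂psi/∂t = -10(t - 4)(t - 3)(t - 1)(t + 2) = 0 at t ∈ {-2, 1, 3, 4}.
The Hessian is diagonal: diag(psi_ss, psi_tt). Second derivatives: psi_ss(-1)=144, psi_ss(2)=-36, psi_ss(3)=48; psi_tt(-2)=900, psi_tt(1)=-180, psi_tt(3)=100, psi_tt(4)=-180.
Local minima occur where both diagonal entries positive: (-1, -2), (-1, 3), (3, -2), (3, 3). Count: 4.

4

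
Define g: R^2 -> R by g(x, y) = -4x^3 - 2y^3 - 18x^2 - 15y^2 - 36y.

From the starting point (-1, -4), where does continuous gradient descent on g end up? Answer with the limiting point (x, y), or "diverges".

(-3, -3)

g is separable, so gradient descent decouples: x follows -∂g/∂x, y follows -∂g/∂y.
∂g/∂x = -12x(x + 3); at x=-1 this is 24, so x decreases.
∂g/∂y = -6(y + 2)(y + 3); at y=-4 this is -12, so y increases.
x converges to its nearest critical value -3 (a local min of the x-part); y converges to -3. The iterate converges to (-3, -3).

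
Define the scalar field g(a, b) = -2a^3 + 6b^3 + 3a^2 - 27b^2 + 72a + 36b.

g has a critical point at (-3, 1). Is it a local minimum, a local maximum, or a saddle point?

The mixed partial ∂²g/∂a∂b is 0, so the Hessian at any point is diag(g_aa, g_bb) = diag(6(-2a + 1), 18(2b - 3)).
At (-3, 1): H = diag(42, -18).
The eigenvalues have opposite signs, so H is indefinite: a saddle point.

saddle point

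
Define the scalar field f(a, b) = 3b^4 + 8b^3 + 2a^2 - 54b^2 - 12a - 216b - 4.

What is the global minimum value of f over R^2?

-697

f(a,b) separates as P(a) + Q(b) − 4, so its minimum is min P + min Q − 4.
P'(a) = 4a - 12 vanishes at a ∈ {3}; Q'(b) = 12(b - 3)(b + 2)(b + 3) vanishes at b ∈ {-3, -2, 3}.
Local minima of P (where P''>0): P(3)=-18. Local minima of Q: Q(-3)=189, Q(3)=-675.
So the global minimum of f is P(3) + Q(3) − 4 = -18 − 675 − 4 = -697, attained at (3, 3).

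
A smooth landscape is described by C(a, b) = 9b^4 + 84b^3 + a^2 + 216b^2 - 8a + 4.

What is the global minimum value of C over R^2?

C(a,b) separates as P(a) + Q(b) + 4, so its minimum is min P + min Q + 4.
P'(a) = 2a - 8 vanishes at a ∈ {4}; Q'(b) = 36b(b + 3)(b + 4) vanishes at b ∈ {-4, -3, 0}.
Local minima of P (where P''>0): P(4)=-16. Local minima of Q: Q(-4)=384, Q(0)=0.
So the global minimum of C is P(4) + Q(0) + 4 = -16 + 0 + 4 = -12, attained at (4, 0).

-12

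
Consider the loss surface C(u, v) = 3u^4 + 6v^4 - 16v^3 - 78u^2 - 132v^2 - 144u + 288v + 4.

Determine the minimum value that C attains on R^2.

C(u,v) separates as P(u) + Q(v) + 4, so its minimum is min P + min Q + 4.
P'(u) = 12(u - 4)(u + 1)(u + 3) vanishes at u ∈ {-3, -1, 4}; Q'(v) = 24(v - 4)(v - 1)(v + 3) vanishes at v ∈ {-3, 1, 4}.
Local minima of P (where P''>0): P(-3)=-27, P(4)=-1056. Local minima of Q: Q(-3)=-1134, Q(4)=-448.
So the global minimum of C is P(4) + Q(-3) + 4 = -1056 − 1134 + 4 = -2186, attained at (4, -3).

-2186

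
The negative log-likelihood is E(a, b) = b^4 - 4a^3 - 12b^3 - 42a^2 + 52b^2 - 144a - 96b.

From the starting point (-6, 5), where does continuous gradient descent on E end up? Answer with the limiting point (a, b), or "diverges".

E is separable, so gradient descent decouples: a follows -∂E/∂a, b follows -∂E/∂b.
∂E/∂a = -12(a + 3)(a + 4); at a=-6 this is -72, so a increases.
∂E/∂b = 4(b - 4)(b - 3)(b - 2); at b=5 this is 24, so b decreases.
a converges to its nearest critical value -4 (a local min of the a-part); b converges to 4. The iterate converges to (-4, 4).

(-4, 4)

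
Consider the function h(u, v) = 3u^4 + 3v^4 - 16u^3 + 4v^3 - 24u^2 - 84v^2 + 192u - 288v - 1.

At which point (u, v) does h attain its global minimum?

h(u,v) separates as P(u) + Q(v) − 1, so its minimum is min P + min Q − 1.
P'(u) = 12(u - 4)(u - 2)(u + 2) vanishes at u ∈ {-2, 2, 4}; Q'(v) = 12(v - 4)(v + 2)(v + 3) vanishes at v ∈ {-3, -2, 4}.
Local minima of P (where P''>0): P(-2)=-304, P(4)=128. Local minima of Q: Q(-3)=243, Q(4)=-1472.
So the global minimum of h is P(-2) + Q(4) − 1 = -304 − 1472 − 1 = -1777, attained at (-2, 4).

(-2, 4)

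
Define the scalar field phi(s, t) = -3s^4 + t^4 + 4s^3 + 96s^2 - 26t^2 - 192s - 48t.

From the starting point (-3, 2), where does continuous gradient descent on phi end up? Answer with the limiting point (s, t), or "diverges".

phi is separable, so gradient descent decouples: s follows -∂phi/∂s, t follows -∂phi/∂t.
∂phi/∂s = -12(s - 4)(s - 1)(s + 4); at s=-3 this is -336, so s increases.
∂phi/∂t = 4(t - 4)(t + 1)(t + 3); at t=2 this is -120, so t increases.
s converges to its nearest critical value 1 (a local min of the s-part); t converges to 4. The iterate converges to (1, 4).

(1, 4)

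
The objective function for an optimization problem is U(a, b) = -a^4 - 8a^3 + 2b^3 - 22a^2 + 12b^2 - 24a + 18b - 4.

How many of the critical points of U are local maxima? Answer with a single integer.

2

U separates as a function of a plus a function of b, so ∇U=0 decouples.
∂U/∂a = -4(a + 1)(a + 2)(a + 3) = 0 at a ∈ {-3, -2, -1}; ∂U/∂b = 6(b + 1)(b + 3) = 0 at b ∈ {-3, -1}.
The Hessian is diagonal: diag(U_aa, U_bb). Second derivatives: U_aa(-3)=-8, U_aa(-2)=4, U_aa(-1)=-8; U_bb(-3)=-12, U_bb(-1)=12.
Local maxima occur where both diagonal entries negative: (-3, -3), (-1, -3). Count: 2.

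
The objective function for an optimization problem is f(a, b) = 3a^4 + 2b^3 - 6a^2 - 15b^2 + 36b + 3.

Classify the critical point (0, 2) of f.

The mixed partial ∂²f/∂a∂b is 0, so the Hessian at any point is diag(f_aa, f_bb) = diag(12(3a^2 - 1), 6(2b - 5)).
At (0, 2): H = diag(-12, -6).
Both eigenvalues are negative, so H is negative definite: a local maximum.

local maximum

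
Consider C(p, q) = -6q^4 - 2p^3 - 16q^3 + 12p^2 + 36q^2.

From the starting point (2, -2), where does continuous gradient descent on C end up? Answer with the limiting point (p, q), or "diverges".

(0, 0)

C is separable, so gradient descent decouples: p follows -∂C/∂p, q follows -∂C/∂q.
∂C/∂p = -6p(p - 4); at p=2 this is 24, so p decreases.
∂C/∂q = -24q(q - 1)(q + 3); at q=-2 this is -144, so q increases.
p converges to its nearest critical value 0 (a local min of the p-part); q converges to 0. The iterate converges to (0, 0).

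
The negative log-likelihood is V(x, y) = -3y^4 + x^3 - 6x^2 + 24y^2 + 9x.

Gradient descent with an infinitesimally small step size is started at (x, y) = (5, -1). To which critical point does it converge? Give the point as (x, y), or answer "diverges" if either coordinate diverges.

V is separable, so gradient descent decouples: x follows -∂V/∂x, y follows -∂V/∂y.
∂V/∂x = 3(x - 3)(x - 1); at x=5 this is 24, so x decreases.
∂V/∂y = -12y(y - 2)(y + 2); at y=-1 this is -36, so y increases.
x converges to its nearest critical value 3 (a local min of the x-part); y converges to 0. The iterate converges to (3, 0).

(3, 0)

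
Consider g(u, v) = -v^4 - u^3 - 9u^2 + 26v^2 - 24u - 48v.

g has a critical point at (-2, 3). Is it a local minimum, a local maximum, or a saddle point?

local maximum

The mixed partial ∂²g/∂u∂v is 0, so the Hessian at any point is diag(g_uu, g_vv) = diag(-6(u + 3), 4(-3v^2 + 13)).
At (-2, 3): H = diag(-6, -56).
Both eigenvalues are negative, so H is negative definite: a local maximum.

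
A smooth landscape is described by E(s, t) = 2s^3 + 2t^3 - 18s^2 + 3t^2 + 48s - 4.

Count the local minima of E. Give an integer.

E separates as a function of s plus a function of t, so ∇E=0 decouples.
∂E/∂s = 6(s - 4)(s - 2) = 0 at s ∈ {2, 4}; ∂E/∂t = 6t(t + 1) = 0 at t ∈ {-1, 0}.
The Hessian is diagonal: diag(E_ss, E_tt). Second derivatives: E_ss(2)=-12, E_ss(4)=12; E_tt(-1)=-6, E_tt(0)=6.
Local minima occur where both diagonal entries positive: (4, 0). Count: 1.

1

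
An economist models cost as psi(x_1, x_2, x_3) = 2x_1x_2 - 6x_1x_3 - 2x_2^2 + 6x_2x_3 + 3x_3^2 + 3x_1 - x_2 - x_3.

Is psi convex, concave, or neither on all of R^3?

neither

psi is quadratic, so its Hessian is the constant matrix H = [[0, 2, -6], [2, -4, 6], [-6, 6, 6]].
Leading principal minors: 0, -4, -24.
Neither pattern holds ⇒ H is indefinite ⇒ neither convex nor concave.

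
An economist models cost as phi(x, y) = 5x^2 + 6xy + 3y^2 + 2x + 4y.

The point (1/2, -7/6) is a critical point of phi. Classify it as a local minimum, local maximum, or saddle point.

local minimum

The Hessian of phi is constant: H = [[10, 6], [6, 6]].
det(H) = 10·6 − 6² = 24.
det(H) > 0 and tr(H) = 16 > 0, so H is positive definite and the point is a local minimum.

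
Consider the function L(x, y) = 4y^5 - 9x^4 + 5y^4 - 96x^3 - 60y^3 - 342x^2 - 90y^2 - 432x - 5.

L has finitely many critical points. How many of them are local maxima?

4

L separates as a function of x plus a function of y, so ∇L=0 decouples.
∂L/∂x = -36(x + 1)(x + 3)(x + 4) = 0 at x ∈ {-4, -3, -1}; ∂L/∂y = 20y(y - 3)(y + 1)(y + 3) = 0 at y ∈ {-3, -1, 0, 3}.
The Hessian is diagonal: diag(L_xx, L_yy). Second derivatives: L_xx(-4)=-108, L_xx(-3)=72, L_xx(-1)=-216; L_yy(-3)=-720, L_yy(-1)=160, L_yy(0)=-180, L_yy(3)=1440.
Local maxima occur where both diagonal entries negative: (-4, -3), (-4, 0), (-1, -3), (-1, 0). Count: 4.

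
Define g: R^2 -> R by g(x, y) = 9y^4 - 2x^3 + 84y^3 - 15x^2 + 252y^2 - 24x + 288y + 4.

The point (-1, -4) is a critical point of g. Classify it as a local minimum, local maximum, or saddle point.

saddle point

The mixed partial ∂²g/∂x∂y is 0, so the Hessian at any point is diag(g_xx, g_yy) = diag(-6(2x + 5), 36(3y^2 + 14y + 14)).
At (-1, -4): H = diag(-18, 216).
The eigenvalues have opposite signs, so H is indefinite: a saddle point.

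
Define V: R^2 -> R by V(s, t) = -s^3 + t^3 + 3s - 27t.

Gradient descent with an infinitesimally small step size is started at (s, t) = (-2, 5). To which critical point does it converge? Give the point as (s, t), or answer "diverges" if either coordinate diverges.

(-1, 3)

V is separable, so gradient descent decouples: s follows -∂V/∂s, t follows -∂V/∂t.
∂V/∂s = -3(s - 1)(s + 1); at s=-2 this is -9, so s increases.
∂V/∂t = 3(t - 3)(t + 3); at t=5 this is 48, so t decreases.
s converges to its nearest critical value -1 (a local min of the s-part); t converges to 3. The iterate converges to (-1, 3).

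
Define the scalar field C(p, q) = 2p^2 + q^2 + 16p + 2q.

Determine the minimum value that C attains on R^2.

C(p,q) separates as A(p) + B(q), so its minimum is min A + min B.
A'(p) = 4p + 16 vanishes at p ∈ {-4}; B'(q) = 2q + 2 vanishes at q ∈ {-1}.
Local minima of A (where A''>0): A(-4)=-32. Local minima of B: B(-1)=-1.
So the global minimum of C is A(-4) + B(-1) = -32 − 1 = -33, attained at (-4, -1).

-33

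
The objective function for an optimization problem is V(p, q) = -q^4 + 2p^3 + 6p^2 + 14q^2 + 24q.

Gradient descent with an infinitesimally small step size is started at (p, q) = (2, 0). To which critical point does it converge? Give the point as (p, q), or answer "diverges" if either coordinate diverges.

V is separable, so gradient descent decouples: p follows -∂V/∂p, q follows -∂V/∂q.
∂V/∂p = 6p(p + 2); at p=2 this is 48, so p decreases.
∂V/∂q = -4(q - 3)(q + 1)(q + 2); at q=0 this is 24, so q decreases.
p converges to its nearest critical value 0 (a local min of the p-part); q converges to -1. The iterate converges to (0, -1).

(0, -1)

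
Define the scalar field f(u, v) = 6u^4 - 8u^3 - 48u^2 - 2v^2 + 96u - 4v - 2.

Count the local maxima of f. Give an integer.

f separates as a function of u plus a function of v, so ∇f=0 decouples.
∂f/∂u = 24(u - 2)(u - 1)(u + 2) = 0 at u ∈ {-2, 1, 2}; ∂f/∂v = -4(v + 1) = 0 at v ∈ {-1}.
The Hessian is diagonal: diag(f_uu, f_vv). Second derivatives: f_uu(-2)=288, f_uu(1)=-72, f_uu(2)=96; f_vv(-1)=-4.
Local maxima occur where both diagonal entries negative: (1, -1). Count: 1.

1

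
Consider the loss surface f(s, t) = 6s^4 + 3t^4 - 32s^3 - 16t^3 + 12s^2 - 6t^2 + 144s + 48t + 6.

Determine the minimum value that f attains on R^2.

f(s,t) separates as P(s) + Q(t) + 6, so its minimum is min P + min Q + 6.
P'(s) = 24(s - 3)(s - 2)(s + 1) vanishes at s ∈ {-1, 2, 3}; Q'(t) = 12(t - 4)(t - 1)(t + 1) vanishes at t ∈ {-1, 1, 4}.
Local minima of P (where P''>0): P(-1)=-94, P(3)=162. Local minima of Q: Q(-1)=-35, Q(4)=-160.
So the global minimum of f is P(-1) + Q(4) + 6 = -94 − 160 + 6 = -248, attained at (-1, 4).

-248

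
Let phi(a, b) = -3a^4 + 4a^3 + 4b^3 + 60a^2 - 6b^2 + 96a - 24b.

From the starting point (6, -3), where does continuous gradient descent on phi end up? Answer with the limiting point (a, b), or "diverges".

phi is separable, so gradient descent decouples: a follows -∂phi/∂a, b follows -∂phi/∂b.
∂phi/∂a = -12(a - 4)(a + 1)(a + 2); at a=6 this is -1344, so a increases.
∂phi/∂b = 12(b - 2)(b + 1); at b=-3 this is 120, so b decreases.
The a-coordinate has no critical point in that direction and runs off to infinity.

diverges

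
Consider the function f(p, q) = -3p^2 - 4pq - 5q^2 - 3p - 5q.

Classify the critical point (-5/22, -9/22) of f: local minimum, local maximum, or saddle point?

local maximum

The Hessian of f is constant: H = [[-6, -4], [-4, -10]].
det(H) = (-6)·(-10) − (-4)² = 44.
det(H) > 0 and tr(H) = -16 < 0, so H is negative definite and the point is a local maximum.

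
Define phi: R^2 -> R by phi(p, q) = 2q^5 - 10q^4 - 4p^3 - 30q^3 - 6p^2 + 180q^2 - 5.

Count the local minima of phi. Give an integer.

2

phi separates as a function of p plus a function of q, so ∇phi=0 decouples.
∂phi/∂p = -12p(p + 1) = 0 at p ∈ {-1, 0}; ∂phi/∂q = 10q(q - 4)(q - 3)(q + 3) = 0 at q ∈ {-3, 0, 3, 4}.
The Hessian is diagonal: diag(phi_pp, phi_qq). Second derivatives: phi_pp(-1)=12, phi_pp(0)=-12; phi_qq(-3)=-1260, phi_qq(0)=360, phi_qq(3)=-180, phi_qq(4)=280.
Local minima occur where both diagonal entries positive: (-1, 0), (-1, 4). Count: 2.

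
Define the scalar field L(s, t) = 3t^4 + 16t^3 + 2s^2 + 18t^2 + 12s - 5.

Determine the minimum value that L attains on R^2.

-50

L(s,t) separates as P(s) + Q(t) − 5, so its minimum is min P + min Q − 5.
P'(s) = 4s + 12 vanishes at s ∈ {-3}; Q'(t) = 12t(t + 1)(t + 3) vanishes at t ∈ {-3, -1, 0}.
Local minima of P (where P''>0): P(-3)=-18. Local minima of Q: Q(-3)=-27, Q(0)=0.
So the global minimum of L is P(-3) + Q(-3) − 5 = -18 − 27 − 5 = -50, attained at (-3, -3).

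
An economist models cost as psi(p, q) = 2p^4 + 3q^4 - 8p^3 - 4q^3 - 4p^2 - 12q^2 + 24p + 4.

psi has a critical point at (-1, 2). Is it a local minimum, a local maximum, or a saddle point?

The mixed partial ∂²psi/∂p∂q is 0, so the Hessian at any point is diag(psi_pp, psi_qq) = diag(8(3p^2 - 6p - 1), 12(3q^2 - 2q - 2)).
At (-1, 2): H = diag(64, 72).
Both eigenvalues are positive, so H is positive definite: a local minimum.

local minimum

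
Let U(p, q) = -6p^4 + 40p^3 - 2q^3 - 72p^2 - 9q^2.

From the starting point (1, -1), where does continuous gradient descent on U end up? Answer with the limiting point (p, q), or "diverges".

(2, -3)

U is separable, so gradient descent decouples: p follows -∂U/∂p, q follows -∂U/∂q.
∂U/∂p = -24p(p - 3)(p - 2); at p=1 this is -48, so p increases.
∂U/∂q = -6q(q + 3); at q=-1 this is 12, so q decreases.
p converges to its nearest critical value 2 (a local min of the p-part); q converges to -3. The iterate converges to (2, -3).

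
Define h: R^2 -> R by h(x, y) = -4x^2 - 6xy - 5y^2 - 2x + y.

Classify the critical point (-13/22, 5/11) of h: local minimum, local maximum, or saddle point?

The Hessian of h is constant: H = [[-8, -6], [-6, -10]].
det(H) = (-8)·(-10) − (-6)² = 44.
det(H) > 0 and tr(H) = -18 < 0, so H is negative definite and the point is a local maximum.

local maximum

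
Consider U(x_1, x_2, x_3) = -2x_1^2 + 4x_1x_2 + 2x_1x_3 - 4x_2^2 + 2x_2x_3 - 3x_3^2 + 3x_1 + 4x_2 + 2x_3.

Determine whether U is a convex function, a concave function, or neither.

U is quadratic, so its Hessian is the constant matrix H = [[-4, 4, 2], [4, -8, 2], [2, 2, -6]].
Leading principal minors: -4, 16, -16.
Signs alternate −, +, − ⇒ H ≺ 0 ⇒ concave.

concave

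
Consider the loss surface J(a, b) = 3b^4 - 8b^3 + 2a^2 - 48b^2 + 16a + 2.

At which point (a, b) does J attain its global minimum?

J(a,b) separates as P(a) + Q(b) + 2, so its minimum is min P + min Q + 2.
P'(a) = 4a + 16 vanishes at a ∈ {-4}; Q'(b) = 12b(b - 4)(b + 2) vanishes at b ∈ {-2, 0, 4}.
Local minima of P (where P''>0): P(-4)=-32. Local minima of Q: Q(-2)=-80, Q(4)=-512.
So the global minimum of J is P(-4) + Q(4) + 2 = -32 − 512 + 2 = -542, attained at (-4, 4).

(-4, 4)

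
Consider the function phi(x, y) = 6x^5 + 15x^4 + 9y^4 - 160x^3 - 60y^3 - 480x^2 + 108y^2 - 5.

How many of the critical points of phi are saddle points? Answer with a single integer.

6

phi separates as a function of x plus a function of y, so ∇phi=0 decouples.
∂phi/∂x = 30x(x - 4)(x + 2)(x + 4) = 0 at x ∈ {-4, -2, 0, 4}; ∂phi/∂y = 36y(y - 3)(y - 2) = 0 at y ∈ {0, 2, 3}.
The Hessian is diagonal: diag(phi_xx, phi_yy). Second derivatives: phi_xx(-4)=-1920, phi_xx(-2)=720, phi_xx(0)=-960, phi_xx(4)=5760; phi_yy(0)=216, phi_yy(2)=-72, phi_yy(3)=108.
Saddle points occur where the two diagonal entries have opposite signs: (-4, 0), (-4, 3), (-2, 2), (0, 0), (0, 3), (4, 2). Count: 6.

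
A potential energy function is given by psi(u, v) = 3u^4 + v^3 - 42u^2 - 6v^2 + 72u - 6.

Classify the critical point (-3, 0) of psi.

saddle point

The mixed partial ∂²psi/∂u∂v is 0, so the Hessian at any point is diag(psi_uu, psi_vv) = diag(12(3u^2 - 7), 6(v - 2)).
At (-3, 0): H = diag(240, -12).
The eigenvalues have opposite signs, so H is indefinite: a saddle point.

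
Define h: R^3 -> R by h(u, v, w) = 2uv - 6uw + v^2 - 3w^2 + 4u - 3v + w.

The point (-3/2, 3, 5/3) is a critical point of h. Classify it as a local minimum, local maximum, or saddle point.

The Hessian is constant: H = [[0, 2, -6], [2, 2, 0], [-6, 0, -6]].
Leading principal minors: Δ₁ = 0, Δ₂ = -4, Δ₃ = -48.
The minors fit neither the all-positive nor the alternating-sign pattern, so H is indefinite: a saddle point.

saddle point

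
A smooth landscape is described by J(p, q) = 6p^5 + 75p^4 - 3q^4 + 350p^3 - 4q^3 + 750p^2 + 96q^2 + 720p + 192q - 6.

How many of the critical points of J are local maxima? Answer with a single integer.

J separates as a function of p plus a function of q, so ∇J=0 decouples.
∂J/∂p = 30(p + 1)(p + 2)(p + 3)(p + 4) = 0 at p ∈ {-4, -3, -2, -1}; ∂J/∂q = -12(q - 4)(q + 1)(q + 4) = 0 at q ∈ {-4, -1, 4}.
The Hessian is diagonal: diag(J_pp, J_qq). Second derivatives: J_pp(-4)=-180, J_pp(-3)=60, J_pp(-2)=-60, J_pp(-1)=180; J_qq(-4)=-288, J_qq(-1)=180, J_qq(4)=-480.
Local maxima occur where both diagonal entries negative: (-4, -4), (-4, 4), (-2, -4), (-2, 4). Count: 4.

4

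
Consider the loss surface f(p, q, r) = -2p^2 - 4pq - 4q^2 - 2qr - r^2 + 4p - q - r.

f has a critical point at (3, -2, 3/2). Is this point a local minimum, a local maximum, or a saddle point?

The Hessian is constant: H = [[-4, -4, 0], [-4, -8, -2], [0, -2, -2]].
Leading principal minors: Δ₁ = -4, Δ₂ = 16, Δ₃ = -16.
The minors alternate sign starting negative (−, +, −), so H is negative definite: a local maximum.

local maximum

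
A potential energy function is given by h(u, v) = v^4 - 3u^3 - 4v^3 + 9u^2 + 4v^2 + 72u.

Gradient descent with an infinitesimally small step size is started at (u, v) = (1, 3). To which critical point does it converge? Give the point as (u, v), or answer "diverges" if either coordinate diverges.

h is separable, so gradient descent decouples: u follows -∂h/∂u, v follows -∂h/∂v.
∂h/∂u = -9(u - 4)(u + 2); at u=1 this is 81, so u decreases.
∂h/∂v = 4v(v - 2)(v - 1); at v=3 this is 24, so v decreases.
u converges to its nearest critical value -2 (a local min of the u-part); v converges to 2. The iterate converges to (-2, 2).

(-2, 2)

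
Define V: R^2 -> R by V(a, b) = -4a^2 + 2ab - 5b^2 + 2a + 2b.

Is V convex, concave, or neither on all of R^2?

V is quadratic, so its Hessian is the constant matrix H = [[-8, 2], [2, -10]].
det(H) = 76, tr(H) = -18.
det(H) > 0 and tr(H) < 0, so H is negative definite everywhere: concave.

concave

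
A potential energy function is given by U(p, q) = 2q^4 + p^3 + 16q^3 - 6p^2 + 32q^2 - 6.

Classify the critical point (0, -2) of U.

local maximum

The mixed partial ∂²U/∂p∂q is 0, so the Hessian at any point is diag(U_pp, U_qq) = diag(6(p - 2), 8(3q^2 + 12q + 8)).
At (0, -2): H = diag(-12, -32).
Both eigenvalues are negative, so H is negative definite: a local maximum.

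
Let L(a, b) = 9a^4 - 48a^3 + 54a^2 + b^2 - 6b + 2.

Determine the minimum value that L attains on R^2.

L(a,b) separates as P(a) + Q(b) + 2, so its minimum is min P + min Q + 2.
P'(a) = 36a(a - 3)(a - 1) vanishes at a ∈ {0, 1, 3}; Q'(b) = 2b - 6 vanishes at b ∈ {3}.
Local minima of P (where P''>0): P(0)=0, P(3)=-81. Local minima of Q: Q(3)=-9.
So the global minimum of L is P(3) + Q(3) + 2 = -81 − 9 + 2 = -88, attained at (3, 3).

-88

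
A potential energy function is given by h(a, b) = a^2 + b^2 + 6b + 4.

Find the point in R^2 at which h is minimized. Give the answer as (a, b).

(0, -3)

h(a,b) separates as P(a) + Q(b) + 4, so its minimum is min P + min Q + 4.
P'(a) = 2a vanishes at a ∈ {0}; Q'(b) = 2b + 6 vanishes at b ∈ {-3}.
Local minima of P (where P''>0): P(0)=0. Local minima of Q: Q(-3)=-9.
So the global minimum of h is P(0) + Q(-3) + 4 = 0 − 9 + 4 = -5, attained at (0, -3).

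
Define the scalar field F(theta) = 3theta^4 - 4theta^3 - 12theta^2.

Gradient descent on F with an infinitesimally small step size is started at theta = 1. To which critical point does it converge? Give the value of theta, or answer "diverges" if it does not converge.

2

F'(theta) = 12theta(theta - 2)(theta + 1), so F'(1) = -24.
Gradient descent moves in the -F' direction, i.e. theta is increasing.
The nearest critical point in that direction is theta = 2, where F'' = 72 > 0 (a local minimum). The iterate converges there.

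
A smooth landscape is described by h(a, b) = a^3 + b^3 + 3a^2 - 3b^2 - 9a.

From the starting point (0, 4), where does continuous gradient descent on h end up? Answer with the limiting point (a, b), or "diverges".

(1, 2)

h is separable, so gradient descent decouples: a follows -∂h/∂a, b follows -∂h/∂b.
∂h/∂a = 3(a - 1)(a + 3); at a=0 this is -9, so a increases.
∂h/∂b = 3b(b - 2); at b=4 this is 24, so b decreases.
a converges to its nearest critical value 1 (a local min of the a-part); b converges to 2. The iterate converges to (1, 2).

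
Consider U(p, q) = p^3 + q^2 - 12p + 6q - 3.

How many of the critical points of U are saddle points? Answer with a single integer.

1

U separates as a function of p plus a function of q, so ∇U=0 decouples.
∂U/∂p = 3(p - 2)(p + 2) = 0 at p ∈ {-2, 2}; ∂U/∂q = 2(q + 3) = 0 at q ∈ {-3}.
The Hessian is diagonal: diag(U_pp, U_qq). Second derivatives: U_pp(-2)=-12, U_pp(2)=12; U_qq(-3)=2.
Saddle points occur where the two diagonal entries have opposite signs: (-2, -3). Count: 1.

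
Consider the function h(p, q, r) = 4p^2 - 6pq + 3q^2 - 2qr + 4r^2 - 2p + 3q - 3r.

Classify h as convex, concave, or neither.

convex

h is quadratic, so its Hessian is the constant matrix H = [[8, -6, 0], [-6, 6, -2], [0, -2, 8]].
Leading principal minors: 8, 12, 64.
All positive ⇒ H ≻ 0 ⇒ convex.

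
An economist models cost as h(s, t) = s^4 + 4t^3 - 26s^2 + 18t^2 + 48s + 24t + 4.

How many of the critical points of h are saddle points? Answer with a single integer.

3

h separates as a function of s plus a function of t, so ∇h=0 decouples.
∂h/∂s = 4(s - 3)(s - 1)(s + 4) = 0 at s ∈ {-4, 1, 3}; ∂h/∂t = 12(t + 1)(t + 2) = 0 at t ∈ {-2, -1}.
The Hessian is diagonal: diag(h_ss, h_tt). Second derivatives: h_ss(-4)=140, h_ss(1)=-40, h_ss(3)=56; h_tt(-2)=-12, h_tt(-1)=12.
Saddle points occur where the two diagonal entries have opposite signs: (-4, -2), (1, -1), (3, -2). Count: 3.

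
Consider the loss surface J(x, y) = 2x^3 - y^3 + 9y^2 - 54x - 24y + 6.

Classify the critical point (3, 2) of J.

local minimum

The mixed partial ∂²J/∂x∂y is 0, so the Hessian at any point is diag(J_xx, J_yy) = diag(12x, 6(-y + 3)).
At (3, 2): H = diag(36, 6).
Both eigenvalues are positive, so H is positive definite: a local minimum.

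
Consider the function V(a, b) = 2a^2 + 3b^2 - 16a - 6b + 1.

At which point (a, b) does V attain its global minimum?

V(a,b) separates as P(a) + Q(b) + 1, so its minimum is min P + min Q + 1.
P'(a) = 4a - 16 vanishes at a ∈ {4}; Q'(b) = 6b - 6 vanishes at b ∈ {1}.
Local minima of P (where P''>0): P(4)=-32. Local minima of Q: Q(1)=-3.
So the global minimum of V is P(4) + Q(1) + 1 = -32 − 3 + 1 = -34, attained at (4, 1).

(4, 1)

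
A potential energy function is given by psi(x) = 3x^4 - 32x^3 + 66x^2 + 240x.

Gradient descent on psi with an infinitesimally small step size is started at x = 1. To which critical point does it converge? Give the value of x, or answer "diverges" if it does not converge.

psi'(x) = 12(x - 5)(x - 4)(x + 1), so psi'(1) = 288.
Gradient descent moves in the -psi' direction, i.e. x is decreasing.
The nearest critical point in that direction is x = -1, where psi'' = 360 > 0 (a local minimum). The iterate converges there.

-1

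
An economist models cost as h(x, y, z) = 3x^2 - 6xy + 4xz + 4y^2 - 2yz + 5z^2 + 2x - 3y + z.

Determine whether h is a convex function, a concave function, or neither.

convex

h is quadratic, so its Hessian is the constant matrix H = [[6, -6, 4], [-6, 8, -2], [4, -2, 10]].
Leading principal minors: 6, 12, 64.
All positive ⇒ H ≻ 0 ⇒ convex.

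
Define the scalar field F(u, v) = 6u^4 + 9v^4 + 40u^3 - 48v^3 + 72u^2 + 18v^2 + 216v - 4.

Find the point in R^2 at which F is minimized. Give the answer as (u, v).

F(u,v) separates as P(u) + Q(v) − 4, so its minimum is min P + min Q − 4.
P'(u) = 24u(u + 2)(u + 3) vanishes at u ∈ {-3, -2, 0}; Q'(v) = 36(v - 3)(v - 2)(v + 1) vanishes at v ∈ {-1, 2, 3}.
Local minima of P (where P''>0): P(-3)=54, P(0)=0. Local minima of Q: Q(-1)=-141, Q(3)=243.
So the global minimum of F is P(0) + Q(-1) − 4 = 0 − 141 − 4 = -145, attained at (0, -1).

(0, -1)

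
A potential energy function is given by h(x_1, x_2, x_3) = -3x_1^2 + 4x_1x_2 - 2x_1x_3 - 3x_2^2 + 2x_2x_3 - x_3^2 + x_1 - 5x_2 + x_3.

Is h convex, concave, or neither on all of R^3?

h is quadratic, so its Hessian is the constant matrix H = [[-6, 4, -2], [4, -6, 2], [-2, 2, -2]].
Leading principal minors: -6, 20, -24.
Signs alternate −, +, − ⇒ H ≺ 0 ⇒ concave.

concave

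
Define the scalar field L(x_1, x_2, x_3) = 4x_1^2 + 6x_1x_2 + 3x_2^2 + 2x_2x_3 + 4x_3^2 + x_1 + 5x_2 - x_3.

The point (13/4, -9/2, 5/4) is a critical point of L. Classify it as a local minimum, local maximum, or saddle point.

The Hessian is constant: H = [[8, 6, 0], [6, 6, 2], [0, 2, 8]].
Leading principal minors: Δ₁ = 8, Δ₂ = 12, Δ₃ = 64.
All leading minors are positive, so H is positive definite: a local minimum.

local minimum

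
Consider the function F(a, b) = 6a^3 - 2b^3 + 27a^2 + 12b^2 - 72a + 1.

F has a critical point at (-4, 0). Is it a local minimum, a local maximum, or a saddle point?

saddle point

The mixed partial ∂²F/∂a∂b is 0, so the Hessian at any point is diag(F_aa, F_bb) = diag(18(2a + 3), 12(-b + 2)).
At (-4, 0): H = diag(-90, 24).
The eigenvalues have opposite signs, so H is indefinite: a saddle point.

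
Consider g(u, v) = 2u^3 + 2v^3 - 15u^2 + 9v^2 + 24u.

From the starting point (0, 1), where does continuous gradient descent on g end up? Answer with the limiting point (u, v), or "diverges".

diverges

g is separable, so gradient descent decouples: u follows -∂g/∂u, v follows -∂g/∂v.
∂g/∂u = 6(u - 4)(u - 1); at u=0 this is 24, so u decreases.
∂g/∂v = 6v(v + 3); at v=1 this is 24, so v decreases.
The u-coordinate has no critical point in that direction and runs off to infinity.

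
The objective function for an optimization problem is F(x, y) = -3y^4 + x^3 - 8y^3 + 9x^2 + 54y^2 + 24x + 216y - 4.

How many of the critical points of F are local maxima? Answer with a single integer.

2

F separates as a function of x plus a function of y, so ∇F=0 decouples.
∂F/∂x = 3(x + 2)(x + 4) = 0 at x ∈ {-4, -2}; ∂F/∂y = -12(y - 3)(y + 2)(y + 3) = 0 at y ∈ {-3, -2, 3}.
The Hessian is diagonal: diag(F_xx, F_yy). Second derivatives: F_xx(-4)=-6, F_xx(-2)=6; F_yy(-3)=-72, F_yy(-2)=60, F_yy(3)=-360.
Local maxima occur where both diagonal entries negative: (-4, -3), (-4, 3). Count: 2.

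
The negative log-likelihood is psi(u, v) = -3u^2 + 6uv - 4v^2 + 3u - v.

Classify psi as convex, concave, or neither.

concave

psi is quadratic, so its Hessian is the constant matrix H = [[-6, 6], [6, -8]].
det(H) = 12, tr(H) = -14.
det(H) > 0 and tr(H) < 0, so H is negative definite everywhere: concave.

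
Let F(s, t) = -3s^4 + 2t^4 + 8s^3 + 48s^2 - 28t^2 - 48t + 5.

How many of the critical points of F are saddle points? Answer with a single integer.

F separates as a function of s plus a function of t, so ∇F=0 decouples.
∂F/∂s = -12s(s - 4)(s + 2) = 0 at s ∈ {-2, 0, 4}; ∂F/∂t = 8(t - 3)(t + 1)(t + 2) = 0 at t ∈ {-2, -1, 3}.
The Hessian is diagonal: diag(F_ss, F_tt). Second derivatives: F_ss(-2)=-144, F_ss(0)=96, F_ss(4)=-288; F_tt(-2)=40, F_tt(-1)=-32, F_tt(3)=160.
Saddle points occur where the two diagonal entries have opposite signs: (-2, -2), (-2, 3), (0, -1), (4, -2), (4, 3). Count: 5.

5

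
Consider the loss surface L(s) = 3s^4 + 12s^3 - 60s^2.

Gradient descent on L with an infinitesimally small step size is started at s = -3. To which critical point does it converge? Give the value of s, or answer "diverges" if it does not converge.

L'(s) = 12s(s - 2)(s + 5), so L'(-3) = 360.
Gradient descent moves in the -L' direction, i.e. s is decreasing.
The nearest critical point in that direction is s = -5, where L'' = 420 > 0 (a local minimum). The iterate converges there.

-5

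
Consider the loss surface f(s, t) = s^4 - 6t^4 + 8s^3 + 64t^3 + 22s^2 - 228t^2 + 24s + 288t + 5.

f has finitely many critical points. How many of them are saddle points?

f separates as a function of s plus a function of t, so ∇f=0 decouples.
∂f/∂s = 4(s + 1)(s + 2)(s + 3) = 0 at s ∈ {-3, -2, -1}; ∂f/∂t = -24(t - 4)(t - 3)(t - 1) = 0 at t ∈ {1, 3, 4}.
The Hessian is diagonal: diag(f_ss, f_tt). Second derivatives: f_ss(-3)=8, f_ss(-2)=-4, f_ss(-1)=8; f_tt(1)=-144, f_tt(3)=48, f_tt(4)=-72.
Saddle points occur where the two diagonal entries have opposite signs: (-3, 1), (-3, 4), (-2, 3), (-1, 1), (-1, 4). Count: 5.

5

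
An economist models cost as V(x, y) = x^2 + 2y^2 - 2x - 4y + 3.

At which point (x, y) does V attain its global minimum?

(1, 1)

V(x,y) separates as P(x) + Q(y) + 3, so its minimum is min P + min Q + 3.
P'(x) = 2x - 2 vanishes at x ∈ {1}; Q'(y) = 4y - 4 vanishes at y ∈ {1}.
Local minima of P (where P''>0): P(1)=-1. Local minima of Q: Q(1)=-2.
So the global minimum of V is P(1) + Q(1) + 3 = -1 − 2 + 3 = 0, attained at (1, 1).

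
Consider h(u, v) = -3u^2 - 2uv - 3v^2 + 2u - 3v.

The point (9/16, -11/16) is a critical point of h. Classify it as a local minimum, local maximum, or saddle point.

local maximum

The Hessian of h is constant: H = [[-6, -2], [-2, -6]].
det(H) = (-6)·(-6) − (-2)² = 32.
det(H) > 0 and tr(H) = -12 < 0, so H is negative definite and the point is a local maximum.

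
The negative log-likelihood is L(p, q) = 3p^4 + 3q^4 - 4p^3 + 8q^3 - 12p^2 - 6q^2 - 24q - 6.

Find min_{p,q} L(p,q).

-57

L(p,q) separates as A(p) + B(q) − 6, so its minimum is min A + min B − 6.
A'(p) = 12p(p - 2)(p + 1) vanishes at p ∈ {-1, 0, 2}; B'(q) = 12(q - 1)(q + 1)(q + 2) vanishes at q ∈ {-2, -1, 1}.
Local minima of A (where A''>0): A(-1)=-5, A(2)=-32. Local minima of B: B(-2)=8, B(1)=-19.
So the global minimum of L is A(2) + B(1) − 6 = -32 − 19 − 6 = -57, attained at (2, 1).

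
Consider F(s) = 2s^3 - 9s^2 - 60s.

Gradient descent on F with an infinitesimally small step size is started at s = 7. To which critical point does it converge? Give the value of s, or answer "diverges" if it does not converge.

5

F'(s) = 6(s - 5)(s + 2), so F'(7) = 108.
Gradient descent moves in the -F' direction, i.e. s is decreasing.
The nearest critical point in that direction is s = 5, where F'' = 42 > 0 (a local minimum). The iterate converges there.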